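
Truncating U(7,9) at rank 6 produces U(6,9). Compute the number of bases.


Truncating U(7,9) to rank 6 gives U(6,9).
Bases of U(6,9) are all 6-element subsets of 9 elements.
Number of bases = (9 choose 6) = 84.

84


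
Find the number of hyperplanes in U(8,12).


Hyperplanes of U(8,12) are flats of rank 7.
In a uniform matroid, these are exactly the (7)-element subsets.
Count = C(12,7) = 12! / (7! * 5!) = 792.

792


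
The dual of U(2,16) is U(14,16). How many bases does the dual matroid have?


The dual of U(r,n) is U(n-r, n) = U(14,16).
Bases of U(14,16) are all (14)-element subsets.
|B(M*)| = C(16,14) = 16! / (14! * 2!) = 120.

120


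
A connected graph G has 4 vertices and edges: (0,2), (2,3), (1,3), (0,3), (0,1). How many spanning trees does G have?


By Kirchhoff's matrix tree theorem, the number of spanning trees equals
the determinant of any cofactor of the Laplacian matrix L.
G has 4 vertices and 5 edges.
Computing the (3 x 3) cofactor determinant gives 8.

8


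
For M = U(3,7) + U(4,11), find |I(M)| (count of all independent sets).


For a direct sum, |I(M1+M2)| = |I(M1)| * |I(M2)|.
|I(U(3,7))| = sum C(7,k) for k=0..3 = 64.
|I(U(4,11))| = sum C(11,k) for k=0..4 = 562.
Total = 64 * 562 = 35968.

35968


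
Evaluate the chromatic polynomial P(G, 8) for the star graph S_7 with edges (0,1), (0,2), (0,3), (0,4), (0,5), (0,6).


P(tree, k) = k * (k-1)^(6) for any tree on 7 vertices.
P(8) = 8 * 7^6 = 8 * 117649 = 941192.

941192


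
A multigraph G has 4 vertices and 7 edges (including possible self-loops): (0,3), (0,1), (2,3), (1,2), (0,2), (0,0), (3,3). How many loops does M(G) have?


In a graphic matroid, a loop is a self-loop edge (u,u) with rank 0.
Examining all 7 edges for self-loops...
Self-loops found: (0,0), (3,3)
Number of loops = 2.

2


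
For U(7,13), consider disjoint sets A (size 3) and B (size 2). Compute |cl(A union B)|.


|A union B| = 3 + 2 = 5 (disjoint).
In U(7,13), cl(S) = S if |S| < 7, else cl(S) = E.
Since 5 < 7, cl(A union B) = A union B.
|cl(A union B)| = 5.

5


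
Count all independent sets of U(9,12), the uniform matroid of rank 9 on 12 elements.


Independent sets of U(9,12) are all subsets of size <= 9.
Count = (12 choose 0) + (12 choose 1) + (12 choose 2) + (12 choose 3) + (12 choose 4) + (12 choose 5) + (12 choose 6) + (12 choose 7) + (12 choose 8) + (12 choose 9)
     = 1 + 12 + 66 + 220 + 495 + 792 + 924 + 792 + 495 + 220
     = 4017.

4017


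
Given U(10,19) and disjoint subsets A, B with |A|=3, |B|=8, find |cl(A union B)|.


|A union B| = 3 + 8 = 11 (disjoint).
In U(10,19), cl(S) = S if |S| < 10, else cl(S) = E.
Since 11 >= 10, cl(A union B) = E.
|cl(A union B)| = 19.

19


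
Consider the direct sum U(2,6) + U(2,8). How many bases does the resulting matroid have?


Bases of a direct sum M1 + M2: |B| = |B(M1)| * |B(M2)|.
|B(U(2,6))| = C(6,2) = 15.
|B(U(2,8))| = C(8,2) = 28.
Total bases = 15 * 28 = 420.

420


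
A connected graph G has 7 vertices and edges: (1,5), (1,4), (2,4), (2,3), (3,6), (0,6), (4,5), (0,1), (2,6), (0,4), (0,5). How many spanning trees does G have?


By Kirchhoff's matrix tree theorem, the number of spanning trees equals
the determinant of any cofactor of the Laplacian matrix L.
G has 7 vertices and 11 edges.
Computing the (6 x 6) cofactor determinant gives 152.

152


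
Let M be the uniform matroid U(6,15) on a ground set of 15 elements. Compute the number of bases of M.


Bases of U(6,15) are all 6-element subsets of the 15-element ground set.
Number of bases = C(15,6).
C(15,6) = 5005.

5005


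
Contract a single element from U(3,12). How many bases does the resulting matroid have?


Contracting e from U(3,12) gives U(2,11).
Bases of U(2,11) = C(11,2) = (11 * 10) / (1 * 2) = 55.

55


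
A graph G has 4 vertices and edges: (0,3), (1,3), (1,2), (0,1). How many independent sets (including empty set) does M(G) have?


An independent set in a graphic matroid is an acyclic edge subset.
G has 4 vertices and 4 edges.
Enumerate all 2^4 = 16 subsets, checking for acyclicity.
Total independent sets = 14.

14


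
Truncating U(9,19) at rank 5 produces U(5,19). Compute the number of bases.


Truncating U(9,19) to rank 5 gives U(5,19).
Bases of U(5,19) are all 5-element subsets of 19 elements.
Number of bases = C(19,5) = 11628.

11628


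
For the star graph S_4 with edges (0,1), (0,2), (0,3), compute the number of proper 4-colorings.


P(tree, k) = k * (k-1)^(3) for any tree on 4 vertices.
P(4) = 4 * 3^3 = 4 * 27 = 108.

108


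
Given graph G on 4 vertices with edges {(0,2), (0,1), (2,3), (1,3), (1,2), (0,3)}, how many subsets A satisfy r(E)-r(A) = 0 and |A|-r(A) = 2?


R(x,y) = sum over A in 2^E of x^(r(E)-r(A)) * y^(|A|-r(A)).
G has 4 vertices, 6 edges. r(E) = 3.
Enumerate all 2^6 = 64 subsets.
Count subsets with r(E)-r(A)=0 and |A|-r(A)=2: 6.

6


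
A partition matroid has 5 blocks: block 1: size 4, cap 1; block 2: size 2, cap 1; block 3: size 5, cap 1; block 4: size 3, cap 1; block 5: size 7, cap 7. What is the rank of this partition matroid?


Rank of a partition matroid = sum of min(|Si|, ci) for each block.
= min(4,1) + min(2,1) + min(5,1) + min(3,1) + min(7,7)
= 1 + 1 + 1 + 1 + 7
= 11.

11


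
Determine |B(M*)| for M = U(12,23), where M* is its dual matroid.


The dual of U(r,n) is U(n-r, n) = U(11,23).
Bases of U(11,23) are all (11)-element subsets.
|B(M*)| = C(23,11) = 23! / (11! * 12!) = 1352078.

1352078


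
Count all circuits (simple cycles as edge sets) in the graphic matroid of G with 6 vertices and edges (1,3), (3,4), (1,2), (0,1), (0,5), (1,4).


A circuit in a graphic matroid = edge set of a simple cycle.
G has 6 vertices and 6 edges.
Enumerating all minimal edge subsets forming cycles...
Total circuits found: 1.

1


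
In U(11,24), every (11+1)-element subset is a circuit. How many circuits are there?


In U(11,24), circuits are the (12)-element subsets.
Any set of 12 elements is dependent, and removing any one element gives
an independent set of size 11, so it is a minimal dependent set.
Number of circuits = (24 choose 12) = 2704156.

2704156


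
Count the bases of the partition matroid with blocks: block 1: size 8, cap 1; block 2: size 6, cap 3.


A basis picks exactly ci elements from block i.
Number of bases = product of C(|Si|, ci).
= C(8,1) * C(6,3)
= 8 * 20
= 160.

160


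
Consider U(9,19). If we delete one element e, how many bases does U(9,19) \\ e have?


Deleting e from U(9,19) gives U(9,18) since n > r.
Bases of U(9,18) = C(18,9) = 18! / (9! * 9!) = 48620.

48620


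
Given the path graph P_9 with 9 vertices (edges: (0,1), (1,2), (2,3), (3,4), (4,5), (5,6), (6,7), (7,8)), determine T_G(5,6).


A path on 9 vertices is a tree with 8 edges.
T(x,y) = x^(8) for any tree.
T(5,6) = 5^8 = 390625.

390625


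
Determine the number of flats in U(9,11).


Flats of U(9,11): every subset of size < 9 is a flat, plus E itself.
Count = (11 choose 0) + (11 choose 1) + (11 choose 2) + (11 choose 3) + (11 choose 4) + (11 choose 5) + (11 choose 6) + (11 choose 7) + (11 choose 8) + 1
     = 1 + 11 + 55 + 165 + 330 + 462 + 462 + 330 + 165 + 1
     = 1982.

1982


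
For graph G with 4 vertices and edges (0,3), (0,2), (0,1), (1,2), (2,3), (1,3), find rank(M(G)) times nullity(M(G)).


r(M) = |V| - c = 4 - 1 = 3.
nullity = |E| - r(M) = 6 - 3 = 3.
Product = 3 * 3 = 9.

9


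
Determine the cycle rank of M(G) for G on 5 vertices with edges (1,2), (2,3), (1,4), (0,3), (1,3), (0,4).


Cycle rank (nullity) = |E| - r(M) = |E| - (|V| - c).
|E| = 6, |V| = 5, c = 1.
Nullity = 6 - (5 - 1) = 6 - 4 = 2.

2


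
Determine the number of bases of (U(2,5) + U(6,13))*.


(M1+M2)* = M1* + M2*.
M1* = U(3,5), bases: C(5,3) = 10.
M2* = U(7,13), bases: C(13,7) = 1716.
|B(M*)| = 10 * 1716 = 17160.

17160


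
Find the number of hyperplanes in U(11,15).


Hyperplanes of U(11,15) are flats of rank 10.
In a uniform matroid, these are exactly the (10)-element subsets.
Count = C(15,10) = 3003.

3003


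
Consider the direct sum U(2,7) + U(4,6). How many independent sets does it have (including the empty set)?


For a direct sum, |I(M1+M2)| = |I(M1)| * |I(M2)|.
|I(U(2,7))| = sum C(7,k) for k=0..2 = 29.
|I(U(4,6))| = sum C(6,k) for k=0..4 = 57.
Total = 29 * 57 = 1653.

1653


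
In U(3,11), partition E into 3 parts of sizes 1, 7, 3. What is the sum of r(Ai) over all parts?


r(Ai) = min(|Ai|, 3) for each part.
Sum = min(1,3) + min(7,3) + min(3,3)
    = 1 + 3 + 3
    = 7.

7


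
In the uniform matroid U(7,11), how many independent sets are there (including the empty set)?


Independent sets of U(7,11) are all subsets of size <= 7.
Count = (11 choose 0) + (11 choose 1) + (11 choose 2) + (11 choose 3) + (11 choose 4) + (11 choose 5) + (11 choose 6) + (11 choose 7)
     = 1 + 11 + 55 + 165 + 330 + 462 + 462 + 330
     = 1816.

1816


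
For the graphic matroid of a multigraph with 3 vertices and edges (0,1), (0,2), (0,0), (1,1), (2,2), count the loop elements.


In a graphic matroid, a loop is a self-loop edge (u,u) with rank 0.
Examining all 5 edges for self-loops...
Self-loops found: (0,0), (1,1), (2,2)
Number of loops = 3.

3


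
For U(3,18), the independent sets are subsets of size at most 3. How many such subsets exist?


Independent sets of U(3,18) are all subsets of size <= 3.
Count = C(18,0) + C(18,1) + C(18,2) + C(18,3)
     = 1 + 18 + 153 + 816
     = 988.

988


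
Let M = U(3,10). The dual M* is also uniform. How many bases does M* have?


The dual of U(r,n) is U(n-r, n) = U(7,10).
Bases of U(7,10) are all (7)-element subsets.
|B(M*)| = C(10,7) = 120.

120


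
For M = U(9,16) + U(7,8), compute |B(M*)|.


(M1+M2)* = M1* + M2*.
M1* = U(7,16), bases: C(16,7) = 11440.
M2* = U(1,8), bases: C(8,1) = 8.
|B(M*)| = 11440 * 8 = 91520.

91520


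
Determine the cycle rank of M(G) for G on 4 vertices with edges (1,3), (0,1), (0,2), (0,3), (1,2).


Cycle rank (nullity) = |E| - r(M) = |E| - (|V| - c).
|E| = 5, |V| = 4, c = 1.
Nullity = 5 - (4 - 1) = 5 - 3 = 2.

2


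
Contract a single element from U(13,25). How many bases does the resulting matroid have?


Contracting e from U(13,25) gives U(12,24).
Bases of U(12,24) = (24 choose 12) = 2704156.

2704156


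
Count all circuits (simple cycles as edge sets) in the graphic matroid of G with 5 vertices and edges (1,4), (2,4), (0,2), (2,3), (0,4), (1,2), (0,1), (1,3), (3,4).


A circuit in a graphic matroid = edge set of a simple cycle.
G has 5 vertices and 9 edges.
Enumerating all minimal edge subsets forming cycles...
Total circuits found: 22.

22


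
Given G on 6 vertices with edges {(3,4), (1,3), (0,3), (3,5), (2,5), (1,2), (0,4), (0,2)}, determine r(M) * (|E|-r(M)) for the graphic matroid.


r(M) = |V| - c = 6 - 1 = 5.
nullity = |E| - r(M) = 8 - 5 = 3.
Product = 5 * 3 = 15.

15


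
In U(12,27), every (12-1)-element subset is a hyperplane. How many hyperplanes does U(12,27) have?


Hyperplanes of U(12,27) are flats of rank 11.
In a uniform matroid, these are exactly the (11)-element subsets.
Count = C(27,11) = 13037895.

13037895


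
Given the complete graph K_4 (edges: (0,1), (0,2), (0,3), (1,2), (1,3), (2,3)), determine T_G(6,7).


T(K_4; x,y) = x^3 + 3x^2 + 4xy + 2x + y^3 + 3y^2 + 2y.
Substituting x=6, y=7:
= 216 + 108 + 168 + 12 + 343 + 147 + 14
= 1008.

1008


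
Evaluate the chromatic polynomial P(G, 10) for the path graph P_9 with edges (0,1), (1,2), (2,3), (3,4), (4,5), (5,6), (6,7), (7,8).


P(P_9, k) = k * (k-1)^(8).
P(10) = 10 * 9^8 = 10 * 43046721 = 430467210.

430467210


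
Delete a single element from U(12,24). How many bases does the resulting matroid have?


Deleting e from U(12,24) gives U(12,23) since n > r.
Bases of U(12,23) = C(23,12) = 23! / (12! * 11!) = 1352078.

1352078


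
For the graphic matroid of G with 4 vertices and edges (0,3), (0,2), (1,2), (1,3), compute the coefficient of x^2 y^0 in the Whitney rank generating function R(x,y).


R(x,y) = sum over A in 2^E of x^(r(E)-r(A)) * y^(|A|-r(A)).
G has 4 vertices, 4 edges. r(E) = 3.
Enumerate all 2^4 = 16 subsets.
Count subsets with r(E)-r(A)=2 and |A|-r(A)=0: 4.

4


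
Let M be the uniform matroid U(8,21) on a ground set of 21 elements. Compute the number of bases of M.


Bases of U(8,21) are all 8-element subsets of the 21-element ground set.
Number of bases = C(21,8).
C(21,8) = 21! / (8! * 13!) = 203490.

203490


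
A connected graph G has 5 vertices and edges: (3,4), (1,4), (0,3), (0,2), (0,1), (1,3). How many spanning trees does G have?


By Kirchhoff's matrix tree theorem, the number of spanning trees equals
the determinant of any cofactor of the Laplacian matrix L.
G has 5 vertices and 6 edges.
Computing the (4 x 4) cofactor determinant gives 8.

8


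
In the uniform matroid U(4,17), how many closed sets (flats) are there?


Flats of U(4,17): every subset of size < 4 is a flat, plus E itself.
Count = (17 choose 0) + (17 choose 1) + (17 choose 2) + (17 choose 3) + 1
     = 1 + 17 + 136 + 680 + 1
     = 835.

835


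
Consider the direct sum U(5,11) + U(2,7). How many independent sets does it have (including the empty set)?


For a direct sum, |I(M1+M2)| = |I(M1)| * |I(M2)|.
|I(U(5,11))| = sum C(11,k) for k=0..5 = 1024.
|I(U(2,7))| = sum C(7,k) for k=0..2 = 29.
Total = 1024 * 29 = 29696.

29696


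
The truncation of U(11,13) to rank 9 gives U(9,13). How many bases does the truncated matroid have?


Truncating U(11,13) to rank 9 gives U(9,13).
Bases of U(9,13) are all 9-element subsets of 13 elements.
Number of bases = C(13,9) = 13! / (9! * 4!) = 715.

715


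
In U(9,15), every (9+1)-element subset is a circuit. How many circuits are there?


In U(9,15), circuits are the (10)-element subsets.
Any set of 10 elements is dependent, and removing any one element gives
an independent set of size 9, so it is a minimal dependent set.
Number of circuits = C(15,10) = 3003.

3003


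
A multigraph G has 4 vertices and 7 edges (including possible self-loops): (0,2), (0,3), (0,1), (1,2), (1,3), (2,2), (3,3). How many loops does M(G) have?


In a graphic matroid, a loop is a self-loop edge (u,u) with rank 0.
Examining all 7 edges for self-loops...
Self-loops found: (2,2), (3,3)
Number of loops = 2.

2


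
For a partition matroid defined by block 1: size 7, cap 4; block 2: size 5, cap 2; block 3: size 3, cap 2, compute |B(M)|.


A basis picks exactly ci elements from block i.
Number of bases = product of C(|Si|, ci).
= C(7,4) * C(5,2) * C(3,2)
= 35 * 10 * 3
= 1050.

1050


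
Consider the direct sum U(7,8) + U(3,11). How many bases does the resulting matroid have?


Bases of a direct sum M1 + M2: |B| = |B(M1)| * |B(M2)|.
|B(U(7,8))| = C(8,7) = 8.
|B(U(3,11))| = C(11,3) = 165.
Total bases = 8 * 165 = 1320.

1320


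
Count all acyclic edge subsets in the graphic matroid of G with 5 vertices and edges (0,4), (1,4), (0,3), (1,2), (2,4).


An independent set in a graphic matroid is an acyclic edge subset.
G has 5 vertices and 5 edges.
Enumerate all 2^5 = 32 subsets, checking for acyclicity.
Total independent sets = 28.

28


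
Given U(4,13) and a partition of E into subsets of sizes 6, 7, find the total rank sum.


r(Ai) = min(|Ai|, 4) for each part.
Sum = min(6,4) + min(7,4)
    = 4 + 4
    = 8.

8


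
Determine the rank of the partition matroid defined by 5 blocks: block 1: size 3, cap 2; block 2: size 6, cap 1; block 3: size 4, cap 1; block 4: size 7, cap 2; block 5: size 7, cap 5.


Rank of a partition matroid = sum of min(|Si|, ci) for each block.
= min(3,2) + min(6,1) + min(4,1) + min(7,2) + min(7,5)
= 2 + 1 + 1 + 2 + 5
= 11.

11


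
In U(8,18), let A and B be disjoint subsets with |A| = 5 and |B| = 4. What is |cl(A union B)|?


|A union B| = 5 + 4 = 9 (disjoint).
In U(8,18), cl(S) = S if |S| < 8, else cl(S) = E.
Since 9 >= 8, cl(A union B) = E.
|cl(A union B)| = 18.

18


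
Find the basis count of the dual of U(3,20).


The dual of U(r,n) is U(n-r, n) = U(17,20).
Bases of U(17,20) are all (17)-element subsets.
|B(M*)| = (20 choose 17) = 1140.

1140


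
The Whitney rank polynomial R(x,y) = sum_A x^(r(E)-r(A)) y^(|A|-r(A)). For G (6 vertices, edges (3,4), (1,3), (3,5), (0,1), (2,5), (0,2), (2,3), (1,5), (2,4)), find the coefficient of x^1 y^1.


R(x,y) = sum over A in 2^E of x^(r(E)-r(A)) * y^(|A|-r(A)).
G has 6 vertices, 9 edges. r(E) = 5.
Enumerate all 2^9 = 512 subsets.
Count subsets with r(E)-r(A)=1 and |A|-r(A)=1: 63.

63


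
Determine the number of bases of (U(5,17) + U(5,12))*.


(M1+M2)* = M1* + M2*.
M1* = U(12,17), bases: C(17,12) = 6188.
M2* = U(7,12), bases: C(12,7) = 792.
|B(M*)| = 6188 * 792 = 4900896.

4900896


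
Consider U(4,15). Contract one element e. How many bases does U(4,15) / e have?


Contracting e from U(4,15) gives U(3,14).
Bases of U(3,14) = C(14,3) = (14 * 13 * 12) / (1 * 2 * 3) = 364.

364


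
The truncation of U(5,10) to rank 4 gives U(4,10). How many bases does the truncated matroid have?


Truncating U(5,10) to rank 4 gives U(4,10).
Bases of U(4,10) are all 4-element subsets of 10 elements.
Number of bases = C(10,4) = (10 * 9 * 8 * 7) / (1 * 2 * 3 * 4) = 210.

210


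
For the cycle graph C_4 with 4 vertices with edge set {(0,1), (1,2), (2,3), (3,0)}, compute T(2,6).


T(C_4; x,y) = x + x^2 + ... + x^(3) + y.
T(2,6) = 2^1 + 2^2 + 2^3 + 6
= 2 + 4 + 8 + 6
= 20.

20


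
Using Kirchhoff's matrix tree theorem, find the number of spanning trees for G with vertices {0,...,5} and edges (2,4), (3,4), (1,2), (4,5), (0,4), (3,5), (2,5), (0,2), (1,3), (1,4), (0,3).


By Kirchhoff's matrix tree theorem, the number of spanning trees equals
the determinant of any cofactor of the Laplacian matrix L.
G has 6 vertices and 11 edges.
Computing the (5 x 5) cofactor determinant gives 216.

216


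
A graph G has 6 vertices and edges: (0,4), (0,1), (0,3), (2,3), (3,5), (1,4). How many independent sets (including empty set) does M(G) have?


An independent set in a graphic matroid is an acyclic edge subset.
G has 6 vertices and 6 edges.
Enumerate all 2^6 = 64 subsets, checking for acyclicity.
Total independent sets = 56.

56


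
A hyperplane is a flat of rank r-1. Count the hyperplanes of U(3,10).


Hyperplanes of U(3,10) are flats of rank 2.
In a uniform matroid, these are exactly the (2)-element subsets.
Count = C(10,2) = (10 * 9) / (1 * 2) = 45.

45


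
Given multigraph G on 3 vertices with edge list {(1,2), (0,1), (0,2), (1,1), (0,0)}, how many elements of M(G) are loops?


In a graphic matroid, a loop is a self-loop edge (u,u) with rank 0.
Examining all 5 edges for self-loops...
Self-loops found: (1,1), (0,0)
Number of loops = 2.

2


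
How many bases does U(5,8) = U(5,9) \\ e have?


Deleting e from U(5,9) gives U(5,8) since n > r.
Bases of U(5,8) = (8 choose 5) = 56.

56


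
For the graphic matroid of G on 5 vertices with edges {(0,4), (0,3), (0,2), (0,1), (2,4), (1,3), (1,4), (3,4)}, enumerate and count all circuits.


A circuit in a graphic matroid = edge set of a simple cycle.
G has 5 vertices and 8 edges.
Enumerating all minimal edge subsets forming cycles...
Total circuits found: 12.

12


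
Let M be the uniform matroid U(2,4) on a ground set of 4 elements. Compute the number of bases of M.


Bases of U(2,4) are all 2-element subsets of the 4-element ground set.
Number of bases = C(4,2).
C(4,2) = (4 * 3) / (1 * 2) = 6.

6


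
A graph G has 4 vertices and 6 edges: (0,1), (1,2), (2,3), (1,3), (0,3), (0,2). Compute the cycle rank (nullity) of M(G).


Cycle rank (nullity) = |E| - r(M) = |E| - (|V| - c).
|E| = 6, |V| = 4, c = 1.
Nullity = 6 - (4 - 1) = 6 - 3 = 3.

3


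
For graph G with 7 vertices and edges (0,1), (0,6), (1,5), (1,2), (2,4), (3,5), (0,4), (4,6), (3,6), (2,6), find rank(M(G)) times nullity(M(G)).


r(M) = |V| - c = 7 - 1 = 6.
nullity = |E| - r(M) = 10 - 6 = 4.
Product = 6 * 4 = 24.

24


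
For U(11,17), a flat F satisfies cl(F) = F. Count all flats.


Flats of U(11,17): every subset of size < 11 is a flat, plus E itself.
Count = (17 choose 0) + (17 choose 1) + (17 choose 2) + (17 choose 3) + (17 choose 4) + (17 choose 5) + (17 choose 6) + (17 choose 7) + (17 choose 8) + (17 choose 9) + (17 choose 10) + 1
     = 1 + 17 + 136 + 680 + 2380 + 6188 + 12376 + 19448 + 24310 + 24310 + 19448 + 1
     = 109295.

109295


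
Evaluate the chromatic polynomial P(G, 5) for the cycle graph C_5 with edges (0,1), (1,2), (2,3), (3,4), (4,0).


P(C_5, k) = (k-1)^5 + (-1)^5*(k-1).
P(5) = (4)^5 - 4
= 1024 - 4 = 1020.

1020


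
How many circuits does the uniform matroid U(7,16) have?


In U(7,16), circuits are the (8)-element subsets.
Any set of 8 elements is dependent, and removing any one element gives
an independent set of size 7, so it is a minimal dependent set.
Number of circuits = C(16,8) = 16! / (8! * 8!) = 12870.

12870


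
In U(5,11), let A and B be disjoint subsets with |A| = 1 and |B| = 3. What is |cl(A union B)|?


|A union B| = 1 + 3 = 4 (disjoint).
In U(5,11), cl(S) = S if |S| < 5, else cl(S) = E.
Since 4 < 5, cl(A union B) = A union B.
|cl(A union B)| = 4.

4


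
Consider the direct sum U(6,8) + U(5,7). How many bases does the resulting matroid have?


Bases of a direct sum M1 + M2: |B| = |B(M1)| * |B(M2)|.
|B(U(6,8))| = C(8,6) = 28.
|B(U(5,7))| = C(7,5) = 21.
Total bases = 28 * 21 = 588.

588


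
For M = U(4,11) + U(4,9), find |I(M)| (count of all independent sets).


For a direct sum, |I(M1+M2)| = |I(M1)| * |I(M2)|.
|I(U(4,11))| = sum C(11,k) for k=0..4 = 562.
|I(U(4,9))| = sum C(9,k) for k=0..4 = 256.
Total = 562 * 256 = 143872.

143872


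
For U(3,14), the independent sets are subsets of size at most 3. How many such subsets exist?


Independent sets of U(3,14) are all subsets of size <= 3.
Count = (14 choose 0) + (14 choose 1) + (14 choose 2) + (14 choose 3)
     = 1 + 14 + 91 + 364
     = 470.

470


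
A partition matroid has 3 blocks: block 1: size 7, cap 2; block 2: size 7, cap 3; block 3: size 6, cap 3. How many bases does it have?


A basis picks exactly ci elements from block i.
Number of bases = product of C(|Si|, ci).
= C(7,2) * C(7,3) * C(6,3)
= 21 * 35 * 20
= 14700.

14700


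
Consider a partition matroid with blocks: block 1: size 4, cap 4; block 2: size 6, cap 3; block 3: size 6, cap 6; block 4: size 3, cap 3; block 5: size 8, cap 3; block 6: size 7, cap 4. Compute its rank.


Rank of a partition matroid = sum of min(|Si|, ci) for each block.
= min(4,4) + min(6,3) + min(6,6) + min(3,3) + min(8,3) + min(7,4)
= 4 + 3 + 6 + 3 + 3 + 4
= 23.

23


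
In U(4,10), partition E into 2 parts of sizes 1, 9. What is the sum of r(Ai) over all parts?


r(Ai) = min(|Ai|, 4) for each part.
Sum = min(1,4) + min(9,4)
    = 1 + 4
    = 5.

5


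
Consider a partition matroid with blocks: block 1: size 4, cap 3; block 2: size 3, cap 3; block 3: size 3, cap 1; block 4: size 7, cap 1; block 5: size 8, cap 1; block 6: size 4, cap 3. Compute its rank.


Rank of a partition matroid = sum of min(|Si|, ci) for each block.
= min(4,3) + min(3,3) + min(3,1) + min(7,1) + min(8,1) + min(4,3)
= 3 + 3 + 1 + 1 + 1 + 3
= 12.

12


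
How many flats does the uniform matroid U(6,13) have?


Flats of U(6,13): every subset of size < 6 is a flat, plus E itself.
Count = C(13,0) + C(13,1) + C(13,2) + C(13,3) + C(13,4) + C(13,5) + 1
     = 1 + 13 + 78 + 286 + 715 + 1287 + 1
     = 2381.

2381


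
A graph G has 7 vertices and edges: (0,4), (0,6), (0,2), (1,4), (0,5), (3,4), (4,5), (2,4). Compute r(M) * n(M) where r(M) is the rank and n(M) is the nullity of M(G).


r(M) = |V| - c = 7 - 1 = 6.
nullity = |E| - r(M) = 8 - 6 = 2.
Product = 6 * 2 = 12.

12


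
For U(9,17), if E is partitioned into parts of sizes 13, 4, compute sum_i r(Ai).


r(Ai) = min(|Ai|, 9) for each part.
Sum = min(13,9) + min(4,9)
    = 9 + 4
    = 13.

13


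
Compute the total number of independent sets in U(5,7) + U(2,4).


For a direct sum, |I(M1+M2)| = |I(M1)| * |I(M2)|.
|I(U(5,7))| = sum C(7,k) for k=0..5 = 120.
|I(U(2,4))| = sum C(4,k) for k=0..2 = 11.
Total = 120 * 11 = 1320.

1320


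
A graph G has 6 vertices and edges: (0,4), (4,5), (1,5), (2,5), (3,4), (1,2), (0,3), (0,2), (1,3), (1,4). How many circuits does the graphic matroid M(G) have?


A circuit in a graphic matroid = edge set of a simple cycle.
G has 6 vertices and 10 edges.
Enumerating all minimal edge subsets forming cycles...
Total circuits found: 23.

23


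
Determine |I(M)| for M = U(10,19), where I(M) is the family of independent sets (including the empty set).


Independent sets of U(10,19) are all subsets of size <= 10.
Count = C(19,0) + C(19,1) + C(19,2) + C(19,3) + C(19,4) + C(19,5) + C(19,6) + C(19,7) + C(19,8) + C(19,9) + C(19,10)
     = 1 + 19 + 171 + 969 + 3876 + 11628 + 27132 + 50388 + 75582 + 92378 + 92378
     = 354522.

354522


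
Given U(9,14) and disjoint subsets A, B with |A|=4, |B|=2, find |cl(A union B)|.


|A union B| = 4 + 2 = 6 (disjoint).
In U(9,14), cl(S) = S if |S| < 9, else cl(S) = E.
Since 6 < 9, cl(A union B) = A union B.
|cl(A union B)| = 6.

6


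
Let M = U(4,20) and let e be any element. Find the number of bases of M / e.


Contracting e from U(4,20) gives U(3,19).
Bases of U(3,19) = C(19,3) = 19! / (3! * 16!) = 969.

969


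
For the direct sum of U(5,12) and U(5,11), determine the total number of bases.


Bases of a direct sum M1 + M2: |B| = |B(M1)| * |B(M2)|.
|B(U(5,12))| = C(12,5) = 792.
|B(U(5,11))| = C(11,5) = 462.
Total bases = 792 * 462 = 365904.

365904


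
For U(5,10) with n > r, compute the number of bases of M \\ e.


Deleting e from U(5,10) gives U(5,9) since n > r.
Bases of U(5,9) = C(9,5) = 9! / (5! * 4!) = 126.

126


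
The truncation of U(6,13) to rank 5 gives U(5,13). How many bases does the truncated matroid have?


Truncating U(6,13) to rank 5 gives U(5,13).
Bases of U(5,13) are all 5-element subsets of 13 elements.
Number of bases = C(13,5) = 1287.

1287


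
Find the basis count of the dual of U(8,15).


The dual of U(r,n) is U(n-r, n) = U(7,15).
Bases of U(7,15) are all (7)-element subsets.
|B(M*)| = (15 choose 7) = 6435.

6435


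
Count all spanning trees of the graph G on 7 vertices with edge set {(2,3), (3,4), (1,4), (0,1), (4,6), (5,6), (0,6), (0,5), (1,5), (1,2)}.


By Kirchhoff's matrix tree theorem, the number of spanning trees equals
the determinant of any cofactor of the Laplacian matrix L.
G has 7 vertices and 10 edges.
Computing the (6 x 6) cofactor determinant gives 88.

88


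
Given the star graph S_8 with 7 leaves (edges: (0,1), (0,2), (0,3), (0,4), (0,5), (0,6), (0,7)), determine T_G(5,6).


A star on 8 vertices is a tree with 7 edges.
T(x,y) = x^(7) for any tree.
T(5,6) = 5^7 = 78125.

78125


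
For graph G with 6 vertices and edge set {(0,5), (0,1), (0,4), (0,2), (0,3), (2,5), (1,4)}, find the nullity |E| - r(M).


Cycle rank (nullity) = |E| - r(M) = |E| - (|V| - c).
|E| = 7, |V| = 6, c = 1.
Nullity = 7 - (6 - 1) = 7 - 5 = 2.

2


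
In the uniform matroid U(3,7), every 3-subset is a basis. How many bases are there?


Bases of U(3,7) are all 3-element subsets of the 7-element ground set.
Number of bases = C(7,3).
C(7,3) = (7 * 6 * 5) / (1 * 2 * 3) = 35.

35


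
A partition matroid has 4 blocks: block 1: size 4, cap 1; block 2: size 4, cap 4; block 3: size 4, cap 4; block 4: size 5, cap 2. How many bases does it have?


A basis picks exactly ci elements from block i.
Number of bases = product of C(|Si|, ci).
= C(4,1) * C(4,4) * C(4,4) * C(5,2)
= 4 * 1 * 1 * 10
= 40.

40


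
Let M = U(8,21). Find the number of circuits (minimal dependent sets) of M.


In U(8,21), circuits are the (9)-element subsets.
Any set of 9 elements is dependent, and removing any one element gives
an independent set of size 8, so it is a minimal dependent set.
Number of circuits = C(21,9) = 21! / (9! * 12!) = 293930.

293930


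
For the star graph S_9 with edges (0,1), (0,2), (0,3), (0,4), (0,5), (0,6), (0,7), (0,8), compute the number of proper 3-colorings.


P(tree, k) = k * (k-1)^(8) for any tree on 9 vertices.
P(3) = 3 * 2^8 = 3 * 256 = 768.

768


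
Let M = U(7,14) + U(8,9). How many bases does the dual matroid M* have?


(M1+M2)* = M1* + M2*.
M1* = U(7,14), bases: C(14,7) = 3432.
M2* = U(1,9), bases: C(9,1) = 9.
|B(M*)| = 3432 * 9 = 30888.

30888


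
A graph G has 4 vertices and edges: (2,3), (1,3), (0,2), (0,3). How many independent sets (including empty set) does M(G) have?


An independent set in a graphic matroid is an acyclic edge subset.
G has 4 vertices and 4 edges.
Enumerate all 2^4 = 16 subsets, checking for acyclicity.
Total independent sets = 14.

14


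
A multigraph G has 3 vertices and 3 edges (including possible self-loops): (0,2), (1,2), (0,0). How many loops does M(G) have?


In a graphic matroid, a loop is a self-loop edge (u,u) with rank 0.
Examining all 3 edges for self-loops...
Self-loops found: (0,0)
Number of loops = 1.

1


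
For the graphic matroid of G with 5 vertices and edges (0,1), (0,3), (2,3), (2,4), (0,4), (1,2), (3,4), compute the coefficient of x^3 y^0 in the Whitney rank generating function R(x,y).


R(x,y) = sum over A in 2^E of x^(r(E)-r(A)) * y^(|A|-r(A)).
G has 5 vertices, 7 edges. r(E) = 4.
Enumerate all 2^7 = 128 subsets.
Count subsets with r(E)-r(A)=3 and |A|-r(A)=0: 7.

7


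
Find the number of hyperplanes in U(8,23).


Hyperplanes of U(8,23) are flats of rank 7.
In a uniform matroid, these are exactly the (7)-element subsets.
Count = C(23,7) = 23! / (7! * 16!) = 245157.

245157


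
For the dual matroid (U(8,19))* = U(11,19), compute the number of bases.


The dual of U(r,n) is U(n-r, n) = U(11,19).
Bases of U(11,19) are all (11)-element subsets.
|B(M*)| = (19 choose 11) = 75582.

75582


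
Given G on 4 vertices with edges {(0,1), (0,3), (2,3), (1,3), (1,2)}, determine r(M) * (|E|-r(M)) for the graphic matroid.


r(M) = |V| - c = 4 - 1 = 3.
nullity = |E| - r(M) = 5 - 3 = 2.
Product = 3 * 2 = 6.

6


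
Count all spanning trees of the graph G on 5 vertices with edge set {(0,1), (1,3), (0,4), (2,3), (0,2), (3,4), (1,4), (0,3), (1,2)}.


By Kirchhoff's matrix tree theorem, the number of spanning trees equals
the determinant of any cofactor of the Laplacian matrix L.
G has 5 vertices and 9 edges.
Computing the (4 x 4) cofactor determinant gives 75.

75


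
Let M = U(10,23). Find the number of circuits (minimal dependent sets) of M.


In U(10,23), circuits are the (11)-element subsets.
Any set of 11 elements is dependent, and removing any one element gives
an independent set of size 10, so it is a minimal dependent set.
Number of circuits = (23 choose 11) = 1352078.

1352078


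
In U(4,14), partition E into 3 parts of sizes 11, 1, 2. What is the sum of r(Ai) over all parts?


r(Ai) = min(|Ai|, 4) for each part.
Sum = min(11,4) + min(1,4) + min(2,4)
    = 4 + 1 + 2
    = 7.

7


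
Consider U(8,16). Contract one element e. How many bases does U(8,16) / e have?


Contracting e from U(8,16) gives U(7,15).
Bases of U(7,15) = C(15,7) = 15! / (7! * 8!) = 6435.

6435


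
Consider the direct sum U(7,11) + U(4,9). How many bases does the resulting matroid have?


Bases of a direct sum M1 + M2: |B| = |B(M1)| * |B(M2)|.
|B(U(7,11))| = C(11,7) = 330.
|B(U(4,9))| = C(9,4) = 126.
Total bases = 330 * 126 = 41580.

41580


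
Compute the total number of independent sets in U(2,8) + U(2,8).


For a direct sum, |I(M1+M2)| = |I(M1)| * |I(M2)|.
|I(U(2,8))| = sum C(8,k) for k=0..2 = 37.
|I(U(2,8))| = sum C(8,k) for k=0..2 = 37.
Total = 37 * 37 = 1369.

1369


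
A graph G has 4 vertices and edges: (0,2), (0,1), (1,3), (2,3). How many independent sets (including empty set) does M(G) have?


An independent set in a graphic matroid is an acyclic edge subset.
G has 4 vertices and 4 edges.
Enumerate all 2^4 = 16 subsets, checking for acyclicity.
Total independent sets = 15.

15


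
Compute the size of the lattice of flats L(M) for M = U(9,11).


Flats of U(9,11): every subset of size < 9 is a flat, plus E itself.
Count = (11 choose 0) + (11 choose 1) + (11 choose 2) + (11 choose 3) + (11 choose 4) + (11 choose 5) + (11 choose 6) + (11 choose 7) + (11 choose 8) + 1
     = 1 + 11 + 55 + 165 + 330 + 462 + 462 + 330 + 165 + 1
     = 1982.

1982


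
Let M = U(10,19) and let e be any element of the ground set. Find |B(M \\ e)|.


Deleting e from U(10,19) gives U(10,18) since n > r.
Bases of U(10,18) = C(18,10) = 43758.

43758


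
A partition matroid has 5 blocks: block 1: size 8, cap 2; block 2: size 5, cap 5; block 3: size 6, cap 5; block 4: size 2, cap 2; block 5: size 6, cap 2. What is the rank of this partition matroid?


Rank of a partition matroid = sum of min(|Si|, ci) for each block.
= min(8,2) + min(5,5) + min(6,5) + min(2,2) + min(6,2)
= 2 + 5 + 5 + 2 + 2
= 16.

16


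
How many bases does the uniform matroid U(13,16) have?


Bases of U(13,16) are all 13-element subsets of the 16-element ground set.
Number of bases = C(16,13).
C(16,13) = 560.

560


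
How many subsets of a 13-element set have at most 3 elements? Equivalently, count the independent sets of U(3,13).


Independent sets of U(3,13) are all subsets of size <= 3.
Count = (13 choose 0) + (13 choose 1) + (13 choose 2) + (13 choose 3)
     = 1 + 13 + 78 + 286
     = 378.

378


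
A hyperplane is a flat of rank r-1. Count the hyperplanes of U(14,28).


Hyperplanes of U(14,28) are flats of rank 13.
In a uniform matroid, these are exactly the (13)-element subsets.
Count = (28 choose 13) = 37442160.

37442160


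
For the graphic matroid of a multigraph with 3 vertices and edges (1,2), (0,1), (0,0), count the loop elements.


In a graphic matroid, a loop is a self-loop edge (u,u) with rank 0.
Examining all 3 edges for self-loops...
Self-loops found: (0,0)
Number of loops = 1.

1


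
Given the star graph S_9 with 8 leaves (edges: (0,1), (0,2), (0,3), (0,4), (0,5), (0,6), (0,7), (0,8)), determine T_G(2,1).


A star on 9 vertices is a tree with 8 edges.
T(x,y) = x^(8) for any tree.
T(2,1) = 2^8 = 256.

256


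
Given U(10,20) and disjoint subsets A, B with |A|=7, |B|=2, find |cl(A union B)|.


|A union B| = 7 + 2 = 9 (disjoint).
In U(10,20), cl(S) = S if |S| < 10, else cl(S) = E.
Since 9 < 10, cl(A union B) = A union B.
|cl(A union B)| = 9.

9


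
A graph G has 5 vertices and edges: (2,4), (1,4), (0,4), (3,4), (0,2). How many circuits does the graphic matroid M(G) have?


A circuit in a graphic matroid = edge set of a simple cycle.
G has 5 vertices and 5 edges.
Enumerating all minimal edge subsets forming cycles...
Total circuits found: 1.

1


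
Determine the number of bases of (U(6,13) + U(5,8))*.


(M1+M2)* = M1* + M2*.
M1* = U(7,13), bases: C(13,7) = 1716.
M2* = U(3,8), bases: C(8,3) = 56.
|B(M*)| = 1716 * 56 = 96096.

96096


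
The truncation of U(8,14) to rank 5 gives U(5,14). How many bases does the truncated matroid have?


Truncating U(8,14) to rank 5 gives U(5,14).
Bases of U(5,14) are all 5-element subsets of 14 elements.
Number of bases = C(14,5) = 2002.

2002


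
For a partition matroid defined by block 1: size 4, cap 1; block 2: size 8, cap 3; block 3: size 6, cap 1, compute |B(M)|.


A basis picks exactly ci elements from block i.
Number of bases = product of C(|Si|, ci).
= C(4,1) * C(8,3) * C(6,1)
= 4 * 56 * 6
= 1344.

1344


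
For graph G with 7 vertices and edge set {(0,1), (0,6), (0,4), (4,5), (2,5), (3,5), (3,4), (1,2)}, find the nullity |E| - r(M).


Cycle rank (nullity) = |E| - r(M) = |E| - (|V| - c).
|E| = 8, |V| = 7, c = 1.
Nullity = 8 - (7 - 1) = 8 - 6 = 2.

2


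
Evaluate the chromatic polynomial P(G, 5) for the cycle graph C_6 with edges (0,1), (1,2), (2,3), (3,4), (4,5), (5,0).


P(C_6, k) = (k-1)^6 + (-1)^6*(k-1).
P(5) = (4)^6 + 4
= 4096 + 4 = 4100.

4100


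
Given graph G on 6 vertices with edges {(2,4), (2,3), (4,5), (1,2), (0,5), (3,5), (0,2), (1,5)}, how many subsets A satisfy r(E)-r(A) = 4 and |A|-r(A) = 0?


R(x,y) = sum over A in 2^E of x^(r(E)-r(A)) * y^(|A|-r(A)).
G has 6 vertices, 8 edges. r(E) = 5.
Enumerate all 2^8 = 256 subsets.
Count subsets with r(E)-r(A)=4 and |A|-r(A)=0: 8.

8


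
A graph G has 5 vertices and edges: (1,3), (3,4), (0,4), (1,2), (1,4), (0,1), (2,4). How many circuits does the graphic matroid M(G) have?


A circuit in a graphic matroid = edge set of a simple cycle.
G has 5 vertices and 7 edges.
Enumerating all minimal edge subsets forming cycles...
Total circuits found: 6.

6


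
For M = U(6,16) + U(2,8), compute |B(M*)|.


(M1+M2)* = M1* + M2*.
M1* = U(10,16), bases: C(16,10) = 8008.
M2* = U(6,8), bases: C(8,6) = 28.
|B(M*)| = 8008 * 28 = 224224.

224224


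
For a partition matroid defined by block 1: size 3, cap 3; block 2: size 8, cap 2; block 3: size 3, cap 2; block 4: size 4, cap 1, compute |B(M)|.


A basis picks exactly ci elements from block i.
Number of bases = product of C(|Si|, ci).
= C(3,3) * C(8,2) * C(3,2) * C(4,1)
= 1 * 28 * 3 * 4
= 336.

336


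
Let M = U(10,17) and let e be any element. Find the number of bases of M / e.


Contracting e from U(10,17) gives U(9,16).
Bases of U(9,16) = C(16,9) = 16! / (9! * 7!) = 11440.

11440


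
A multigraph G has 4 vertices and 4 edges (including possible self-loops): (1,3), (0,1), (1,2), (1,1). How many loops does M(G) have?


In a graphic matroid, a loop is a self-loop edge (u,u) with rank 0.
Examining all 4 edges for self-loops...
Self-loops found: (1,1)
Number of loops = 1.

1


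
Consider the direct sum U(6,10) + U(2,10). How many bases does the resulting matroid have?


Bases of a direct sum M1 + M2: |B| = |B(M1)| * |B(M2)|.
|B(U(6,10))| = C(10,6) = 210.
|B(U(2,10))| = C(10,2) = 45.
Total bases = 210 * 45 = 9450.

9450


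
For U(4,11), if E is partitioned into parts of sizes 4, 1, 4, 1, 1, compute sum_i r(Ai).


r(Ai) = min(|Ai|, 4) for each part.
Sum = min(4,4) + min(1,4) + min(4,4) + min(1,4) + min(1,4)
    = 4 + 1 + 4 + 1 + 1
    = 11.

11


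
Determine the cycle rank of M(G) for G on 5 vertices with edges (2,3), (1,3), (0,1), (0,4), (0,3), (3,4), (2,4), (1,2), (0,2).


Cycle rank (nullity) = |E| - r(M) = |E| - (|V| - c).
|E| = 9, |V| = 5, c = 1.
Nullity = 9 - (5 - 1) = 9 - 4 = 5.

5


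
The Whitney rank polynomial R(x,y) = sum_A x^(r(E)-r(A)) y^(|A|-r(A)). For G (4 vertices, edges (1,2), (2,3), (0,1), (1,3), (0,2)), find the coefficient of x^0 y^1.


R(x,y) = sum over A in 2^E of x^(r(E)-r(A)) * y^(|A|-r(A)).
G has 4 vertices, 5 edges. r(E) = 3.
Enumerate all 2^5 = 32 subsets.
Count subsets with r(E)-r(A)=0 and |A|-r(A)=1: 5.

5


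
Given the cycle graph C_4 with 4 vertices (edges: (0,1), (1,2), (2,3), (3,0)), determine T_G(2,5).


T(C_4; x,y) = x + x^2 + ... + x^(3) + y.
T(2,5) = 2^1 + 2^2 + 2^3 + 5
= 2 + 4 + 8 + 5
= 19.

19


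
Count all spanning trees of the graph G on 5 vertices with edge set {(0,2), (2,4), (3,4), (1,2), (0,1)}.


By Kirchhoff's matrix tree theorem, the number of spanning trees equals
the determinant of any cofactor of the Laplacian matrix L.
G has 5 vertices and 5 edges.
Computing the (4 x 4) cofactor determinant gives 3.

3


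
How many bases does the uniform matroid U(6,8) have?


Bases of U(6,8) are all 6-element subsets of the 8-element ground set.
Number of bases = C(8,6).
(8 choose 6) = 28.

28


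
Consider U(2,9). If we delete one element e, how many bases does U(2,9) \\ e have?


Deleting e from U(2,9) gives U(2,8) since n > r.
Bases of U(2,8) = C(8,2) = 8! / (2! * 6!) = 28.

28


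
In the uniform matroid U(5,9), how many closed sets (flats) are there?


Flats of U(5,9): every subset of size < 5 is a flat, plus E itself.
Count = C(9,0) + C(9,1) + C(9,2) + C(9,3) + C(9,4) + 1
     = 1 + 9 + 36 + 84 + 126 + 1
     = 257.

257
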